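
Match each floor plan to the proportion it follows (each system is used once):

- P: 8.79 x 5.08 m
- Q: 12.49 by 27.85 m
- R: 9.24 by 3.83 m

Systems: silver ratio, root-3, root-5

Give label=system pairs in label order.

Ratios: P ≈ 1.730; Q ≈ 2.230; R ≈ 2.413.
Targets: silver ratio ≈ 2.414; root-3 ≈ 1.732; root-5 ≈ 2.236.

P=root-3, Q=root-5, R=silver ratio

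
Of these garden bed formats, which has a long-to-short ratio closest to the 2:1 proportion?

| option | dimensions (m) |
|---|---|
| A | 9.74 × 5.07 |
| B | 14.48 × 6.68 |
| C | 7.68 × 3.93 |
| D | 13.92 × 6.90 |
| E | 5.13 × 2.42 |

Ratios (long/short): A ≈ 1.921; B ≈ 2.168; C ≈ 1.954; D ≈ 2.017; E ≈ 2.120.
2:1 ≈ 2.000; option D is nearest (Δ 0.017).

D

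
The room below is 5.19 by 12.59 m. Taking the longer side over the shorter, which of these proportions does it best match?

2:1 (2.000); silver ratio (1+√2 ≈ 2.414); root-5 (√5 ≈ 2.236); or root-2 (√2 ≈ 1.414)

silver ratio

Ratio = 12.59 / 5.19 ≈ 2.426.
Distances: 2:1 2.000 (Δ 0.426); silver ratio 2.414 (Δ 0.012); root-5 2.236 (Δ 0.190); root-2 1.414 (Δ 1.012).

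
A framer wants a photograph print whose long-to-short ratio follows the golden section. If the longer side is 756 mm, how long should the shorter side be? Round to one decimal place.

467.2 mm

golden ratio ≈ 1.61803.
Shorter side = 756 ÷ 1.61803 ≈ 467.235 → 467.2 mm.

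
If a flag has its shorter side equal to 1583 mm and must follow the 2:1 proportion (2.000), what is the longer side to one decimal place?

2:1 = 2.00000.
Longer side = 1583 × 2.00000 ≈ 3166.000 → 3166.0 mm.

3166.0 mm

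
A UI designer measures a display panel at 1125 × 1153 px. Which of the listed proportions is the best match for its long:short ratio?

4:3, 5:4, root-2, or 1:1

1:1

Ratio = 1153 / 1125 ≈ 1.025.
Distances: 4:3 1.333 (Δ 0.308); 5:4 1.250 (Δ 0.225); root-2 1.414 (Δ 0.389); 1:1 1.000 (Δ 0.025).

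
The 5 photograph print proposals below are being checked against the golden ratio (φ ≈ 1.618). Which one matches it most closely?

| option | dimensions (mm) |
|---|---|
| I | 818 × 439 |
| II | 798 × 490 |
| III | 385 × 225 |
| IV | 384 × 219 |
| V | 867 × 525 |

Target golden ratio ≈ 1.618.
I: 1.863 (Δ0.245)  II: 1.629 (Δ0.011)  III: 1.711 (Δ0.093)  IV: 1.753 (Δ0.135)  V: 1.651 (Δ0.033)

II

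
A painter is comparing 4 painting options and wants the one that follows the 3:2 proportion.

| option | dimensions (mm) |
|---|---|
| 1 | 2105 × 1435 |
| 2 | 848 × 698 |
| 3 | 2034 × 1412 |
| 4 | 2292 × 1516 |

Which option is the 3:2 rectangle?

Ratios (long/short): 1 ≈ 1.467; 2 ≈ 1.215; 3 ≈ 1.441; 4 ≈ 1.512.
3:2 ≈ 1.500; option 4 is nearest (Δ 0.012).

4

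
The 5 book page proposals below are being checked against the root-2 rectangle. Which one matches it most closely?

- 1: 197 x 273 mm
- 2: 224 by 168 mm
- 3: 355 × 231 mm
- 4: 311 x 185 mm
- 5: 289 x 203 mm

Ratios (long/short): 1 ≈ 1.386; 2 ≈ 1.333; 3 ≈ 1.537; 4 ≈ 1.681; 5 ≈ 1.424.
root-2 ≈ 1.414; option 5 is nearest (Δ 0.010).

5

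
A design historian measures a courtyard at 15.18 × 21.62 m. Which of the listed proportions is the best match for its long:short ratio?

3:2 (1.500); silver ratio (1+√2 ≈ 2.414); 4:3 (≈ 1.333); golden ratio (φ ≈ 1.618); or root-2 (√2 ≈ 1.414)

21.62/15.18 ≈ 1.424. Nearest candidates are root-2 (1.414, off by 0.010) and 3:2 (1.500, off by 0.076).

root-2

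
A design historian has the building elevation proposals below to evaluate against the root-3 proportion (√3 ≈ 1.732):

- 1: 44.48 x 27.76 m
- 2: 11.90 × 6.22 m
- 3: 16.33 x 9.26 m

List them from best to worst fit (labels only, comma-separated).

3, 1, 2

1: 44.48/27.76 ≈ 1.602 → |1.602 − 1.732| = 0.130
2: 11.90/6.22 ≈ 1.913 → |1.913 − 1.732| = 0.181
3: 16.33/9.26 ≈ 1.763 → |1.763 − 1.732| = 0.031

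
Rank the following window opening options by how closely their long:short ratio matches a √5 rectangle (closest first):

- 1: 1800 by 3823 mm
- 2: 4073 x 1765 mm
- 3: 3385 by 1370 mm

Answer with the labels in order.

Ratios: 1 = 3823 / 1800 ≈ 2.124; 2 = 4073 / 1765 ≈ 2.308; 3 = 3385 / 1370 ≈ 2.471.
|Δ from 2.236|: 1 0.112; 2 0.072; 3 0.235.

2, 1, 3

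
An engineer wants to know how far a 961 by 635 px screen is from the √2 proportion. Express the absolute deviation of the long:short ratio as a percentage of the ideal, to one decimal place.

7.0%

Ratio = 961 / 635 ≈ 1.5134.
Ideal root-2 ≈ 1.4142. |1.5134 − 1.4142| / 1.4142 ≈ 7.01% → 7.0%.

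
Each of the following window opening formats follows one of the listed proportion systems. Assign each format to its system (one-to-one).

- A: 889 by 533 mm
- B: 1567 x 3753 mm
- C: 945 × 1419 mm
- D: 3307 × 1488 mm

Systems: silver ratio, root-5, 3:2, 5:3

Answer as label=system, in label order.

A=5:3, B=silver ratio, C=3:2, D=root-5

A = 889/533 ≈ 1.668 → 5:3 (1.667)
B = 3753/1567 ≈ 2.395 → silver ratio (2.414)
C = 1419/945 ≈ 1.502 → 3:2 (1.500)
D = 3307/1488 ≈ 2.222 → root-5 (2.236)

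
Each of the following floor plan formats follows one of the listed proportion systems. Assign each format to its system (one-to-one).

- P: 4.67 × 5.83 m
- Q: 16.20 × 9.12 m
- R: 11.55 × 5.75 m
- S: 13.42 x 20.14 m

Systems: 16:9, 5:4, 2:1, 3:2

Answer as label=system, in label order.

Ratios: P ≈ 1.248; Q ≈ 1.776; R ≈ 2.009; S ≈ 1.501.
Targets: 16:9 ≈ 1.778; 5:4 ≈ 1.250; 2:1 ≈ 2.000; 3:2 ≈ 1.500.

P=5:4, Q=16:9, R=2:1, S=3:2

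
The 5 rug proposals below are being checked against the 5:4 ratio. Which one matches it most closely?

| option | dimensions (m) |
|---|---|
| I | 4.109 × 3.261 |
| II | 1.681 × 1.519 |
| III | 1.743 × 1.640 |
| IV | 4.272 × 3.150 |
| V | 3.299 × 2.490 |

Ratios (long/short): I ≈ 1.260; II ≈ 1.107; III ≈ 1.063; IV ≈ 1.356; V ≈ 1.325.
5:4 ≈ 1.250; option I is nearest (Δ 0.010).

I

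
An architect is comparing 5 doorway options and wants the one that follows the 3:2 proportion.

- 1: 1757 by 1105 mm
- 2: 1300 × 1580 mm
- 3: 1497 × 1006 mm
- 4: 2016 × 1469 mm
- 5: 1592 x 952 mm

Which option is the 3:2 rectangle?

Ratios (long/short): 1 ≈ 1.590; 2 ≈ 1.215; 3 ≈ 1.488; 4 ≈ 1.372; 5 ≈ 1.672.
3:2 ≈ 1.500; option 3 is nearest (Δ 0.012).

3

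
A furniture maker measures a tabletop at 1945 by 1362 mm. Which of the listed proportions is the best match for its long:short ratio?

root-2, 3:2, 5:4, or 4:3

1945/1362 ≈ 1.428. Nearest candidates are root-2 (1.414, off by 0.014) and 3:2 (1.500, off by 0.072).

root-2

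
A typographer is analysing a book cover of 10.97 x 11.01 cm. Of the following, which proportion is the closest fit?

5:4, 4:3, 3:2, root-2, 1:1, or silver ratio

11.01/10.97 ≈ 1.004. Nearest candidates are 1:1 (1.000, off by 0.004) and 5:4 (1.250, off by 0.246).

1:1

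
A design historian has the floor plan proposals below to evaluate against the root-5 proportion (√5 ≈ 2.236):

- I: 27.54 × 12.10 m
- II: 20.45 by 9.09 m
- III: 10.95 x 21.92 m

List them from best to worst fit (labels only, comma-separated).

II, I, III

Ratios: I = 27.54 / 12.10 ≈ 2.276; II = 20.45 / 9.09 ≈ 2.250; III = 21.92 / 10.95 ≈ 2.002.
|Δ from 2.236|: I 0.040; II 0.014; III 0.234.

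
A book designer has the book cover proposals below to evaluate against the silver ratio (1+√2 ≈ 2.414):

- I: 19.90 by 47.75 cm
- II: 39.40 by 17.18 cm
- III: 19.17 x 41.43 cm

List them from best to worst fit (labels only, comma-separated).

I, II, III

I: 47.75/19.90 ≈ 2.399 → |2.399 − 2.414| = 0.015
II: 39.40/17.18 ≈ 2.293 → |2.293 − 2.414| = 0.121
III: 41.43/19.17 ≈ 2.161 → |2.161 − 2.414| = 0.253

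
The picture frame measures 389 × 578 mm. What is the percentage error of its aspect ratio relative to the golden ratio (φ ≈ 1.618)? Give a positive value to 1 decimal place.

8.2%

Ratio = 578 / 389 ≈ 1.4859.
Ideal golden ratio ≈ 1.6180. |1.4859 − 1.6180| / 1.6180 ≈ 8.16% → 8.2%.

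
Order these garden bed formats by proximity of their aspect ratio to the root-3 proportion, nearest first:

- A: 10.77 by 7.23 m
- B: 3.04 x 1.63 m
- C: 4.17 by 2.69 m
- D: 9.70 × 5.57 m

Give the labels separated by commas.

Ratios: A = 10.77 / 7.23 ≈ 1.490; B = 3.04 / 1.63 ≈ 1.865; C = 4.17 / 2.69 ≈ 1.550; D = 9.70 / 5.57 ≈ 1.741.
|Δ from 1.732|: A 0.242; B 0.133; C 0.182; D 0.009.

D, B, C, A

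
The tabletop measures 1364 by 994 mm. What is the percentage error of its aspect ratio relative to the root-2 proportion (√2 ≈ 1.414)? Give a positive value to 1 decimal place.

3.0%

Ratio = 1364 / 994 ≈ 1.3722.
Ideal root-2 ≈ 1.4142. |1.3722 − 1.4142| / 1.4142 ≈ 2.97% → 3.0%.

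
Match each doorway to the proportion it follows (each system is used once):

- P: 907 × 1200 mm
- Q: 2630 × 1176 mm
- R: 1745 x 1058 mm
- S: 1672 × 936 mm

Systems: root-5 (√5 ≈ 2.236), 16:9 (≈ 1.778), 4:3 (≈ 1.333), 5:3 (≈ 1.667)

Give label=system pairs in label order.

P=4:3, Q=root-5, R=5:3, S=16:9

Ratios: P ≈ 1.323; Q ≈ 2.236; R ≈ 1.649; S ≈ 1.786.
Targets: root-5 ≈ 2.236; 16:9 ≈ 1.778; 4:3 ≈ 1.333; 5:3 ≈ 1.667.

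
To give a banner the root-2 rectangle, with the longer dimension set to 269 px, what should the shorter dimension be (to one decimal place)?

root-2 ≈ 1.41421.
Shorter side = 269 ÷ 1.41421 ≈ 190.212 → 190.2 px.

190.2 px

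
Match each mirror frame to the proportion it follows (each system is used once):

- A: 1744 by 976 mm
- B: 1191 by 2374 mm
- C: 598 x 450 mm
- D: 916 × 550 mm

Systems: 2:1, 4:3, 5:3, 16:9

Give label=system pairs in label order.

A = 1744/976 ≈ 1.787 → 16:9 (1.778)
B = 2374/1191 ≈ 1.993 → 2:1 (2.000)
C = 598/450 ≈ 1.329 → 4:3 (1.333)
D = 916/550 ≈ 1.665 → 5:3 (1.667)

A=16:9, B=2:1, C=4:3, D=5:3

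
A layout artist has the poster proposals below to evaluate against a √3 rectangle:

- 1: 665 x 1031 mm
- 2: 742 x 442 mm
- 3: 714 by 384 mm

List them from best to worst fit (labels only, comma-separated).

Ratios: 1 = 1031 / 665 ≈ 1.550; 2 = 742 / 442 ≈ 1.679; 3 = 714 / 384 ≈ 1.859.
|Δ from 1.732|: 1 0.182; 2 0.053; 3 0.127.

2, 3, 1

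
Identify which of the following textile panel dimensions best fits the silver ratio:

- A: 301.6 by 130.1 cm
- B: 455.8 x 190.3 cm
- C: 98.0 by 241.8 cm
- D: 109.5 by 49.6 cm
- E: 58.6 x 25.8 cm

B

Ratios (long/short): A ≈ 2.318; B ≈ 2.395; C ≈ 2.467; D ≈ 2.208; E ≈ 2.271.
silver ratio ≈ 2.414; option B is nearest (Δ 0.019).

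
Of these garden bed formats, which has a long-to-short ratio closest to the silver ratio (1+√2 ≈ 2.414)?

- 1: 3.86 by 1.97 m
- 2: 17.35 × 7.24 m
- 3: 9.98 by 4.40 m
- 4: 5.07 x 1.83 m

2

Target silver ratio ≈ 2.414.
1: 1.959 (Δ0.455)  2: 2.396 (Δ0.018)  3: 2.268 (Δ0.146)  4: 2.770 (Δ0.356)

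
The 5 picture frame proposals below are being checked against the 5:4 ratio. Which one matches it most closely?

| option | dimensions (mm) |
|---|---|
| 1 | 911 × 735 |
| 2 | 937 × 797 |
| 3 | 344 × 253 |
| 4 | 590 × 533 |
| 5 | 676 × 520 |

1

Target 5:4 ≈ 1.250.
1: 1.239 (Δ0.011)  2: 1.176 (Δ0.074)  3: 1.360 (Δ0.110)  4: 1.107 (Δ0.143)  5: 1.300 (Δ0.050)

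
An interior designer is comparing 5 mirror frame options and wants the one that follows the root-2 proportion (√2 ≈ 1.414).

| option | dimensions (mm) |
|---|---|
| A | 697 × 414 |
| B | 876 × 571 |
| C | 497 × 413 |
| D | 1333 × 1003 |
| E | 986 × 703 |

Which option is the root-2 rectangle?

E

Target root-2 ≈ 1.414.
A: 1.684 (Δ0.270)  B: 1.534 (Δ0.120)  C: 1.203 (Δ0.211)  D: 1.329 (Δ0.085)  E: 1.403 (Δ0.011)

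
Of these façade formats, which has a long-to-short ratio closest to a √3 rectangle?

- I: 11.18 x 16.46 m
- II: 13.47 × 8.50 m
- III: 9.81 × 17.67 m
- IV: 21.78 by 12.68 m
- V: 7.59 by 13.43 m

Ratios (long/short): I ≈ 1.472; II ≈ 1.585; III ≈ 1.801; IV ≈ 1.718; V ≈ 1.769.
root-3 ≈ 1.732; option IV is nearest (Δ 0.014).

IV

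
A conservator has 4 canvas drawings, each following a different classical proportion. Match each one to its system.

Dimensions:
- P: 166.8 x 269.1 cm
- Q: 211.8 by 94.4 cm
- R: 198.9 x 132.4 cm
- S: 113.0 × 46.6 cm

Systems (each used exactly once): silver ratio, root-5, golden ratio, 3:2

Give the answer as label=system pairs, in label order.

P = 269.1/166.8 ≈ 1.613 → golden ratio (1.618)
Q = 211.8/94.4 ≈ 2.244 → root-5 (2.236)
R = 198.9/132.4 ≈ 1.502 → 3:2 (1.500)
S = 113.0/46.6 ≈ 2.425 → silver ratio (2.414)

P=golden ratio, Q=root-5, R=3:2, S=silver ratio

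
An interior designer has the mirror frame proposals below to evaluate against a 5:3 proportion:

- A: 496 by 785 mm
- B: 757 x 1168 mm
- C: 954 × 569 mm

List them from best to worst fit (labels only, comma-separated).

C, A, B

Ratios: A = 785 / 496 ≈ 1.583; B = 1168 / 757 ≈ 1.543; C = 954 / 569 ≈ 1.677.
|Δ from 1.667|: A 0.084; B 0.124; C 0.010.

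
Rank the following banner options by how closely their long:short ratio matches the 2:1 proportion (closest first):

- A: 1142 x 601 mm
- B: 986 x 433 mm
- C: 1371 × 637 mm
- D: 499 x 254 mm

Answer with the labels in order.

Ratios: A = 1142 / 601 ≈ 1.900; B = 986 / 433 ≈ 2.277; C = 1371 / 637 ≈ 2.152; D = 499 / 254 ≈ 1.965.
|Δ from 2.000|: A 0.100; B 0.277; C 0.152; D 0.035.

D, A, C, B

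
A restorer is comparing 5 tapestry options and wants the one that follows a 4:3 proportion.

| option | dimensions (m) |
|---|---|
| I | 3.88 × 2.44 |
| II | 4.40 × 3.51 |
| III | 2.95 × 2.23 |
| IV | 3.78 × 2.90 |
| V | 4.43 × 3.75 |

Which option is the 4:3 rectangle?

Target 4:3 ≈ 1.333.
I: 1.590 (Δ0.257)  II: 1.254 (Δ0.079)  III: 1.323 (Δ0.010)  IV: 1.303 (Δ0.030)  V: 1.181 (Δ0.152)

III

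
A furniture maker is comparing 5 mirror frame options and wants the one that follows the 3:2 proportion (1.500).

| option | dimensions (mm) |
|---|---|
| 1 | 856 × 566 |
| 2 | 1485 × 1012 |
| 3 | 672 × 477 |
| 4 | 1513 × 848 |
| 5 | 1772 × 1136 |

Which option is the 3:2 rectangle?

Target 3:2 ≈ 1.500.
1: 1.512 (Δ0.012)  2: 1.467 (Δ0.033)  3: 1.409 (Δ0.091)  4: 1.784 (Δ0.284)  5: 1.560 (Δ0.060)

1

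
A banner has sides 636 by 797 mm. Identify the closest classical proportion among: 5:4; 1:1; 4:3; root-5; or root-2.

797/636 ≈ 1.253. Nearest candidates are 5:4 (1.250, off by 0.003) and 4:3 (1.333, off by 0.080).

5:4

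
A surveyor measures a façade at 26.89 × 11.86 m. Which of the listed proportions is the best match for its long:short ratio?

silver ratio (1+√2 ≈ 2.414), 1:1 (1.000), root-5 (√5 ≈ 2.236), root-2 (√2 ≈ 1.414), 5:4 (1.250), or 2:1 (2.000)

root-5

Ratio = 26.89 / 11.86 ≈ 2.267.
Distances: silver ratio 2.414 (Δ 0.147); 1:1 1.000 (Δ 1.267); root-5 2.236 (Δ 0.031); root-2 1.414 (Δ 0.853); 5:4 1.250 (Δ 1.017); 2:1 2.000 (Δ 0.267).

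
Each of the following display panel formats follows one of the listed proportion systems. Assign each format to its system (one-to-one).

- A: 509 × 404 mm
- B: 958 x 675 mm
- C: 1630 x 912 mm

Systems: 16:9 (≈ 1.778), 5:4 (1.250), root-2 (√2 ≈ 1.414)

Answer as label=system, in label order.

A=5:4, B=root-2, C=16:9

Ratios: A ≈ 1.260; B ≈ 1.419; C ≈ 1.787.
Targets: 16:9 ≈ 1.778; 5:4 ≈ 1.250; root-2 ≈ 1.414.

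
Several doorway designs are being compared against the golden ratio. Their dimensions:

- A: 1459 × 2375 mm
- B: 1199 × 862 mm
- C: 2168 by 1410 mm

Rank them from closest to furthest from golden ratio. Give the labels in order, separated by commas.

A: 2375/1459 ≈ 1.628 → |1.628 − 1.618| = 0.010
B: 1199/862 ≈ 1.391 → |1.391 − 1.618| = 0.227
C: 2168/1410 ≈ 1.538 → |1.538 − 1.618| = 0.080

A, C, B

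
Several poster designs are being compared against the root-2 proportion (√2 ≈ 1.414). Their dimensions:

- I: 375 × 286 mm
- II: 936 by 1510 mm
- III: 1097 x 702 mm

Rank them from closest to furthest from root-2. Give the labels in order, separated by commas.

Ratios: I = 375 / 286 ≈ 1.311; II = 1510 / 936 ≈ 1.613; III = 1097 / 702 ≈ 1.563.
|Δ from 1.414|: I 0.103; II 0.199; III 0.149.

I, III, II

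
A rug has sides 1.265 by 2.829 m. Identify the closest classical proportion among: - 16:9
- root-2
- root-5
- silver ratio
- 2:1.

root-5

Ratio = 2.829 / 1.265 ≈ 2.236.
Distances: 16:9 1.778 (Δ 0.458); root-2 1.414 (Δ 0.822); root-5 2.236 (Δ 0.000); silver ratio 2.414 (Δ 0.178); 2:1 2.000 (Δ 0.236).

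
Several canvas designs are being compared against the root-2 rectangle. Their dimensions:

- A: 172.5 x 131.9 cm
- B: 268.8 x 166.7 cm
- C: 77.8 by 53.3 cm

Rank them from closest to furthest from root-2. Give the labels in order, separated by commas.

A: 172.5/131.9 ≈ 1.308 → |1.308 − 1.414| = 0.106
B: 268.8/166.7 ≈ 1.612 → |1.612 − 1.414| = 0.198
C: 77.8/53.3 ≈ 1.460 → |1.460 − 1.414| = 0.046

C, A, B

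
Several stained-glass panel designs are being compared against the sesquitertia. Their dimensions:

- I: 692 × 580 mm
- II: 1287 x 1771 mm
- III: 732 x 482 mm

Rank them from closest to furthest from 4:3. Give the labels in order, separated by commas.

II, I, III

I: 692/580 ≈ 1.193 → |1.193 − 1.333| = 0.140
II: 1771/1287 ≈ 1.376 → |1.376 − 1.333| = 0.043
III: 732/482 ≈ 1.519 → |1.519 − 1.333| = 0.186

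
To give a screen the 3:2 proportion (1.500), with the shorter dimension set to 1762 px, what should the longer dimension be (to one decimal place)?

3:2 = 1.50000.
Longer side = 1762 × 1.50000 ≈ 2643.000 → 2643.0 px.

2643.0 px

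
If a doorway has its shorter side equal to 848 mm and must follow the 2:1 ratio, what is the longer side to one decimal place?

1696.0 mm

2:1 = 2.00000.
Longer side = 848 × 2.00000 ≈ 1696.000 → 1696.0 mm.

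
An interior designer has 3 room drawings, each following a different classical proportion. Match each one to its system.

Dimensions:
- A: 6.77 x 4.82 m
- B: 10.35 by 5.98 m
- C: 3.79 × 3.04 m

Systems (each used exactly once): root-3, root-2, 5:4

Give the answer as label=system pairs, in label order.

A=root-2, B=root-3, C=5:4

A = 6.77/4.82 ≈ 1.405 → root-2 (1.414)
B = 10.35/5.98 ≈ 1.731 → root-3 (1.732)
C = 3.79/3.04 ≈ 1.247 → 5:4 (1.250)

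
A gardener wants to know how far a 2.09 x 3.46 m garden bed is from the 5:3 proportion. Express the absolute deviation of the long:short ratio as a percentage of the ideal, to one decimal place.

0.7%

Ratio = 3.46 / 2.09 ≈ 1.6555.
Ideal 5:3 ≈ 1.6667. |1.6555 − 1.6667| / 1.6667 ≈ 0.67% → 0.7%.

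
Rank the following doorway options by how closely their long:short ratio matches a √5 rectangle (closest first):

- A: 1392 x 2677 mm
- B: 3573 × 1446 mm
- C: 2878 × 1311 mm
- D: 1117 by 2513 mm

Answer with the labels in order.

A: 2677/1392 ≈ 1.923 → |1.923 − 2.236| = 0.313
B: 3573/1446 ≈ 2.471 → |2.471 − 2.236| = 0.235
C: 2878/1311 ≈ 2.195 → |2.195 − 2.236| = 0.041
D: 2513/1117 ≈ 2.250 → |2.250 − 2.236| = 0.014

D, C, B, A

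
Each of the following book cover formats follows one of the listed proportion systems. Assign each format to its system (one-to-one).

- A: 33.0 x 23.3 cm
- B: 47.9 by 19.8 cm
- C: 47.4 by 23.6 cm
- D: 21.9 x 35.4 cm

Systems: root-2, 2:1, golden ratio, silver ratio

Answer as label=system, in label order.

A=root-2, B=silver ratio, C=2:1, D=golden ratio

A = 33.0/23.3 ≈ 1.416 → root-2 (1.414)
B = 47.9/19.8 ≈ 2.419 → silver ratio (2.414)
C = 47.4/23.6 ≈ 2.008 → 2:1 (2.000)
D = 35.4/21.9 ≈ 1.616 → golden ratio (1.618)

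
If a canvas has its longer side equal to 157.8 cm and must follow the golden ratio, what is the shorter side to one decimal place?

97.5 cm

golden ratio ≈ 1.61803.
Shorter side = 157.8 ÷ 1.61803 ≈ 97.526 → 97.5 cm.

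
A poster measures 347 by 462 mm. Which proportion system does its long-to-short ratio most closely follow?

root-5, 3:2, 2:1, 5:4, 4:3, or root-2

4:3

462/347 ≈ 1.331. Nearest candidates are 4:3 (1.333, off by 0.002) and 5:4 (1.250, off by 0.081).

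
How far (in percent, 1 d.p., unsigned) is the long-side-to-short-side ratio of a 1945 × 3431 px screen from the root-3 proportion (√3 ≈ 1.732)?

1.8%

Ratio = 3431 / 1945 ≈ 1.7640.
Ideal root-3 ≈ 1.7321. |1.7640 − 1.7321| / 1.7321 ≈ 1.84% → 1.8%.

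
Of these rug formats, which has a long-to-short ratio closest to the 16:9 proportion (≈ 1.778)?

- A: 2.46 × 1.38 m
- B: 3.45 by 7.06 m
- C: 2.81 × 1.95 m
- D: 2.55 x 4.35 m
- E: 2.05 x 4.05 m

A

Target 16:9 ≈ 1.778.
A: 1.783 (Δ0.005)  B: 2.046 (Δ0.268)  C: 1.441 (Δ0.337)  D: 1.706 (Δ0.072)  E: 1.976 (Δ0.198)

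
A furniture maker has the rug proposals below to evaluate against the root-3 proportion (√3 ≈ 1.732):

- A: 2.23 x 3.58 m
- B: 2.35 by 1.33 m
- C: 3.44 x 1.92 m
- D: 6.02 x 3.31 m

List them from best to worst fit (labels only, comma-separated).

B, C, D, A

A: 3.58/2.23 ≈ 1.605 → |1.605 − 1.732| = 0.127
B: 2.35/1.33 ≈ 1.767 → |1.767 − 1.732| = 0.035
C: 3.44/1.92 ≈ 1.792 → |1.792 − 1.732| = 0.060
D: 6.02/3.31 ≈ 1.819 → |1.819 − 1.732| = 0.087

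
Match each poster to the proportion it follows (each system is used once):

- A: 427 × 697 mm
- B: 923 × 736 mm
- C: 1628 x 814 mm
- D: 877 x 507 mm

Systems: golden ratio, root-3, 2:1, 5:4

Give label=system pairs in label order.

A=golden ratio, B=5:4, C=2:1, D=root-3

A = 697/427 ≈ 1.632 → golden ratio (1.618)
B = 923/736 ≈ 1.254 → 5:4 (1.250)
C = 1628/814 ≈ 2.000 → 2:1 (2.000)
D = 877/507 ≈ 1.730 → root-3 (1.732)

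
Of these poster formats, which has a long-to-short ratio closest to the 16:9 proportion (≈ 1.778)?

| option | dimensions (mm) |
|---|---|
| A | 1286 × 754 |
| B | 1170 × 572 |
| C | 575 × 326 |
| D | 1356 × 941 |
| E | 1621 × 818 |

Target 16:9 ≈ 1.778.
A: 1.706 (Δ0.072)  B: 2.045 (Δ0.267)  C: 1.764 (Δ0.014)  D: 1.441 (Δ0.337)  E: 1.982 (Δ0.204)

C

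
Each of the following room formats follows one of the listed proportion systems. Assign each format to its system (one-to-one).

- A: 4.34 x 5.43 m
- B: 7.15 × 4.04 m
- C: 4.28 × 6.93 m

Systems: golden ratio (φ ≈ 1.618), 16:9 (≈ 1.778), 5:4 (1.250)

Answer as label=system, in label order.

Ratios: A ≈ 1.251; B ≈ 1.770; C ≈ 1.619.
Targets: golden ratio ≈ 1.618; 16:9 ≈ 1.778; 5:4 ≈ 1.250.

A=5:4, B=16:9, C=golden ratio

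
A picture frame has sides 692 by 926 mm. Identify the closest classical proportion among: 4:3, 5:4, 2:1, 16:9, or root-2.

4:3

926/692 ≈ 1.338. Nearest candidates are 4:3 (1.333, off by 0.005) and root-2 (1.414, off by 0.076).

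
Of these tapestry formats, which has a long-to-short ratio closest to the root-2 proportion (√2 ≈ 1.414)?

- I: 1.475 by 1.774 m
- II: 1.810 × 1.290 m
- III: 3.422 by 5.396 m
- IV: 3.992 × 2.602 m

Target root-2 ≈ 1.414.
I: 1.203 (Δ0.211)  II: 1.403 (Δ0.011)  III: 1.577 (Δ0.163)  IV: 1.534 (Δ0.120)

II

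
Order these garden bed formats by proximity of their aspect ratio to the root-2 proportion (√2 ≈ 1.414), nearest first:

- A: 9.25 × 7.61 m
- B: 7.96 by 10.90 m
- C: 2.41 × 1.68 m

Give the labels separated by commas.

C, B, A

Ratios: A = 9.25 / 7.61 ≈ 1.216; B = 10.90 / 7.96 ≈ 1.369; C = 2.41 / 1.68 ≈ 1.435.
|Δ from 1.414|: A 0.198; B 0.045; C 0.021.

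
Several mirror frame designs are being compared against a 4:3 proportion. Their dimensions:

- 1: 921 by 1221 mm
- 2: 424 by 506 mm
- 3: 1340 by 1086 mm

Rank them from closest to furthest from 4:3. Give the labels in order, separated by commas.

1, 3, 2

1: 1221/921 ≈ 1.326 → |1.326 − 1.333| = 0.007
2: 506/424 ≈ 1.193 → |1.193 − 1.333| = 0.140
3: 1340/1086 ≈ 1.234 → |1.234 − 1.333| = 0.099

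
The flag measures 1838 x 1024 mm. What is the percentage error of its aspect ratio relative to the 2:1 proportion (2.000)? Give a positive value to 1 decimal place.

10.3%

Ratio = 1838 / 1024 ≈ 1.7949.
Ideal 2:1 = 2.0000. |1.7949 − 2.0000| / 2.0000 ≈ 10.26% → 10.3%.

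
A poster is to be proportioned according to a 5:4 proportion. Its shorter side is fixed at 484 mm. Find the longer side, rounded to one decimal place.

605.0 mm

5:4 = 1.25000.
Longer side = 484 × 1.25000 ≈ 605.000 → 605.0 mm.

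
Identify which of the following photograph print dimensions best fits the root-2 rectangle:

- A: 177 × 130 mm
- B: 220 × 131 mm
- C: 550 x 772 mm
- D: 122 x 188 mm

Ratios (long/short): A ≈ 1.362; B ≈ 1.679; C ≈ 1.404; D ≈ 1.541.
root-2 ≈ 1.414; option C is nearest (Δ 0.010).

C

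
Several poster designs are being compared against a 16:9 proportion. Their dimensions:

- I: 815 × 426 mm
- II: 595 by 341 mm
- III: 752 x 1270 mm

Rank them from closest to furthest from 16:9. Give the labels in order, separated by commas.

II, III, I

I: 815/426 ≈ 1.913 → |1.913 − 1.778| = 0.135
II: 595/341 ≈ 1.745 → |1.745 − 1.778| = 0.033
III: 1270/752 ≈ 1.689 → |1.689 − 1.778| = 0.089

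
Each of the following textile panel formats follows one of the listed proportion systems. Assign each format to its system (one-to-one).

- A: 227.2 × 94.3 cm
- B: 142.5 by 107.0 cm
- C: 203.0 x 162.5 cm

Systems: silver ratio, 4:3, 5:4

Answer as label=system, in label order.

A=silver ratio, B=4:3, C=5:4

Ratios: A ≈ 2.409; B ≈ 1.332; C ≈ 1.249.
Targets: silver ratio ≈ 2.414; 4:3 ≈ 1.333; 5:4 ≈ 1.250.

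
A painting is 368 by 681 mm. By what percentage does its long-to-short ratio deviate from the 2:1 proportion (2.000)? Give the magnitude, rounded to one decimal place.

Ratio = 681 / 368 ≈ 1.8505.
Ideal 2:1 = 2.0000. |1.8505 − 2.0000| / 2.0000 ≈ 7.47% → 7.5%.

7.5%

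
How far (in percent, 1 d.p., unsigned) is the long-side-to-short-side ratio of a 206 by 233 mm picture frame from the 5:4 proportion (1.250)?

Ratio = 233 / 206 ≈ 1.1311.
Ideal 5:4 = 1.2500. |1.1311 − 1.2500| / 1.2500 ≈ 9.51% → 9.5%.

9.5%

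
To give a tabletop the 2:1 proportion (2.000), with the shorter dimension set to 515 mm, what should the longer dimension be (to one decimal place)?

1030.0 mm

2:1 = 2.00000.
Longer side = 515 × 2.00000 ≈ 1030.000 → 1030.0 mm.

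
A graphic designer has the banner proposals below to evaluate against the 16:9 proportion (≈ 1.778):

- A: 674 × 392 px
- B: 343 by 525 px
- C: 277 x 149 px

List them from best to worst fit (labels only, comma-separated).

A, C, B

A: 674/392 ≈ 1.719 → |1.719 − 1.778| = 0.059
B: 525/343 ≈ 1.531 → |1.531 − 1.778| = 0.247
C: 277/149 ≈ 1.859 → |1.859 − 1.778| = 0.081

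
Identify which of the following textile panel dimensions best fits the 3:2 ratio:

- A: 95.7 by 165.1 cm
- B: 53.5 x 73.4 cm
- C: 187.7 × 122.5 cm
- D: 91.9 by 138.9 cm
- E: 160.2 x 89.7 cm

Target 3:2 ≈ 1.500.
A: 1.725 (Δ0.225)  B: 1.372 (Δ0.128)  C: 1.532 (Δ0.032)  D: 1.511 (Δ0.011)  E: 1.786 (Δ0.286)

D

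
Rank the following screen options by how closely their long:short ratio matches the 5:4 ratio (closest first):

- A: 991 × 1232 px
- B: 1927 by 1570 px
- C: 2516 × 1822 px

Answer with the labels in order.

Ratios: A = 1232 / 991 ≈ 1.243; B = 1927 / 1570 ≈ 1.227; C = 2516 / 1822 ≈ 1.381.
|Δ from 1.250|: A 0.007; B 0.023; C 0.131.

A, B, C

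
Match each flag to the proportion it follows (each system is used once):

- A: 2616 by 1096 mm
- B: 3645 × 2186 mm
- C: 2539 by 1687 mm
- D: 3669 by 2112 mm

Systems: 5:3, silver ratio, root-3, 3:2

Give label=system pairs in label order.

A=silver ratio, B=5:3, C=3:2, D=root-3

A = 2616/1096 ≈ 2.387 → silver ratio (2.414)
B = 3645/2186 ≈ 1.667 → 5:3 (1.667)
C = 2539/1687 ≈ 1.505 → 3:2 (1.500)
D = 3669/2112 ≈ 1.737 → root-3 (1.732)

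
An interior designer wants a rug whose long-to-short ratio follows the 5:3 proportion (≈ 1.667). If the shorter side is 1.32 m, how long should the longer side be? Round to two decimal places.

2.20 m

5:3 ≈ 1.66667.
Longer side = 1.32 × 1.66667 ≈ 2.2000 → 2.20 m.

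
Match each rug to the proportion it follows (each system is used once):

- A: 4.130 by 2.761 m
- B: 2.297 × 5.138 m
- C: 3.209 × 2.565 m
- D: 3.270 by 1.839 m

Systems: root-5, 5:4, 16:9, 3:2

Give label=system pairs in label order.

A=3:2, B=root-5, C=5:4, D=16:9

Ratios: A ≈ 1.496; B ≈ 2.237; C ≈ 1.251; D ≈ 1.778.
Targets: root-5 ≈ 2.236; 5:4 ≈ 1.250; 16:9 ≈ 1.778; 3:2 ≈ 1.500.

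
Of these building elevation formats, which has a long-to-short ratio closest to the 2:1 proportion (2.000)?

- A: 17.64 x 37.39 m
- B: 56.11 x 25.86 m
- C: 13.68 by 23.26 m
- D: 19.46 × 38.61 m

Ratios (long/short): A ≈ 2.120; B ≈ 2.170; C ≈ 1.700; D ≈ 1.984.
2:1 ≈ 2.000; option D is nearest (Δ 0.016).

D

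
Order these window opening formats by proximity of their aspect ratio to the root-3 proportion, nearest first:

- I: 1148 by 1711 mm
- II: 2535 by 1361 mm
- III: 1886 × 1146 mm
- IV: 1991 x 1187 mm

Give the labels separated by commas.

IV, III, II, I

Ratios: I = 1711 / 1148 ≈ 1.490; II = 2535 / 1361 ≈ 1.863; III = 1886 / 1146 ≈ 1.646; IV = 1991 / 1187 ≈ 1.677.
|Δ from 1.732|: I 0.242; II 0.131; III 0.086; IV 0.055.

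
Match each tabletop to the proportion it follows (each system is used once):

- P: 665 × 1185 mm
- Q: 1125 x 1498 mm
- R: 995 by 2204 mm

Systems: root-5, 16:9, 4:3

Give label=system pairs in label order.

P = 1185/665 ≈ 1.782 → 16:9 (1.778)
Q = 1498/1125 ≈ 1.332 → 4:3 (1.333)
R = 2204/995 ≈ 2.215 → root-5 (2.236)

P=16:9, Q=4:3, R=root-5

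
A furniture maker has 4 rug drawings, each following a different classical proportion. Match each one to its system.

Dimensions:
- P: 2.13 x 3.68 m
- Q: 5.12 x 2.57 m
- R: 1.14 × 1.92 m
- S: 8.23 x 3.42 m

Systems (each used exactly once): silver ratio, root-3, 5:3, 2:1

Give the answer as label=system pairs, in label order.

Ratios: P ≈ 1.728; Q ≈ 1.992; R ≈ 1.684; S ≈ 2.406.
Targets: silver ratio ≈ 2.414; root-3 ≈ 1.732; 5:3 ≈ 1.667; 2:1 ≈ 2.000.

P=root-3, Q=2:1, R=5:3, S=silver ratio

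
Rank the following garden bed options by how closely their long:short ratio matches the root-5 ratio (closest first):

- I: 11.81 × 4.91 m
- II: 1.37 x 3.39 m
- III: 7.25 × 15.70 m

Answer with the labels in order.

III, I, II

Ratios: I = 11.81 / 4.91 ≈ 2.405; II = 3.39 / 1.37 ≈ 2.474; III = 15.70 / 7.25 ≈ 2.166.
|Δ from 2.236|: I 0.169; II 0.238; III 0.070.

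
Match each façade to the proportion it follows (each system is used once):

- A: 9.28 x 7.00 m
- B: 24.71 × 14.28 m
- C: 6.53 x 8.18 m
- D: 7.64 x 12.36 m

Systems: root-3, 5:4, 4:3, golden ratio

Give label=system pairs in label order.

A = 9.28/7.00 ≈ 1.326 → 4:3 (1.333)
B = 24.71/14.28 ≈ 1.730 → root-3 (1.732)
C = 8.18/6.53 ≈ 1.253 → 5:4 (1.250)
D = 12.36/7.64 ≈ 1.618 → golden ratio (1.618)

A=4:3, B=root-3, C=5:4, D=golden ratio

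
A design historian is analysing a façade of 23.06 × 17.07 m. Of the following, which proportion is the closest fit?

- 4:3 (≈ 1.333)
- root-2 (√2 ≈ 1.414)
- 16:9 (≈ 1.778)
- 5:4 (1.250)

23.06/17.07 ≈ 1.351. Nearest candidates are 4:3 (1.333, off by 0.018) and root-2 (1.414, off by 0.063).

4:3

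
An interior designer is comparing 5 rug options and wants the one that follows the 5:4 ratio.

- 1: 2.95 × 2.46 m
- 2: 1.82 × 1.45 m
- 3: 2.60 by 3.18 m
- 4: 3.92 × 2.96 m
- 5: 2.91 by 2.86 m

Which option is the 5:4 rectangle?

2

Ratios (long/short): 1 ≈ 1.199; 2 ≈ 1.255; 3 ≈ 1.223; 4 ≈ 1.324; 5 ≈ 1.017.
5:4 ≈ 1.250; option 2 is nearest (Δ 0.005).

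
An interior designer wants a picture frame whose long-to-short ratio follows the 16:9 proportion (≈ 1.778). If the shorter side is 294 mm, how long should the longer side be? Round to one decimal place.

16:9 ≈ 1.77778.
Longer side = 294 × 1.77778 ≈ 522.667 → 522.7 mm.

522.7 mm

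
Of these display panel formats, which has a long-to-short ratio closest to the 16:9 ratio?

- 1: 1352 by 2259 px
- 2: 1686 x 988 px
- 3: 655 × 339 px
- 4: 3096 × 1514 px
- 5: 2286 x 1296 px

5

Ratios (long/short): 1 ≈ 1.671; 2 ≈ 1.706; 3 ≈ 1.932; 4 ≈ 2.045; 5 ≈ 1.764.
16:9 ≈ 1.778; option 5 is nearest (Δ 0.014).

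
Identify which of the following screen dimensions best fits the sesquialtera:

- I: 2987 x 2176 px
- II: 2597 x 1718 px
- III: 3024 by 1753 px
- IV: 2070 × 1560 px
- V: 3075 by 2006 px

II

Target 3:2 ≈ 1.500.
I: 1.373 (Δ0.127)  II: 1.512 (Δ0.012)  III: 1.725 (Δ0.225)  IV: 1.327 (Δ0.173)  V: 1.533 (Δ0.033)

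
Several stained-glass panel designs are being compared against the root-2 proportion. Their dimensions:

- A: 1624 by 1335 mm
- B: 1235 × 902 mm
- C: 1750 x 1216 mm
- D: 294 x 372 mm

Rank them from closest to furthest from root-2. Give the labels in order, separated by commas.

A: 1624/1335 ≈ 1.216 → |1.216 − 1.414| = 0.198
B: 1235/902 ≈ 1.369 → |1.369 − 1.414| = 0.045
C: 1750/1216 ≈ 1.439 → |1.439 − 1.414| = 0.025
D: 372/294 ≈ 1.265 → |1.265 − 1.414| = 0.149

C, B, D, A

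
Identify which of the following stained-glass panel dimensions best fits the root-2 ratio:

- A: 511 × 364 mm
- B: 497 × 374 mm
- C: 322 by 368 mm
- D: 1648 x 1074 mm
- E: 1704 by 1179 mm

Ratios (long/short): A ≈ 1.404; B ≈ 1.329; C ≈ 1.143; D ≈ 1.534; E ≈ 1.445.
root-2 ≈ 1.414; option A is nearest (Δ 0.010).

A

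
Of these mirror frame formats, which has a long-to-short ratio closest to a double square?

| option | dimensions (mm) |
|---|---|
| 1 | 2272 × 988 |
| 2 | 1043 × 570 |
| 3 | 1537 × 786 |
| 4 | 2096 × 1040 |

4

Ratios (long/short): 1 ≈ 2.300; 2 ≈ 1.830; 3 ≈ 1.955; 4 ≈ 2.015.
2:1 ≈ 2.000; option 4 is nearest (Δ 0.015).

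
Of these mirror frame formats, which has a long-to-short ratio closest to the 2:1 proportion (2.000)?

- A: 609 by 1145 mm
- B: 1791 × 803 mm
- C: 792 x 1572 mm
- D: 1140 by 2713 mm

C

Target 2:1 ≈ 2.000.
A: 1.880 (Δ0.120)  B: 2.230 (Δ0.230)  C: 1.985 (Δ0.015)  D: 2.380 (Δ0.380)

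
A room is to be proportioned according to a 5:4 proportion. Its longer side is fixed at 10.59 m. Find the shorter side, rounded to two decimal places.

8.47 m

5:4 = 1.25000.
Shorter side = 10.59 ÷ 1.25000 ≈ 8.4720 → 8.47 m.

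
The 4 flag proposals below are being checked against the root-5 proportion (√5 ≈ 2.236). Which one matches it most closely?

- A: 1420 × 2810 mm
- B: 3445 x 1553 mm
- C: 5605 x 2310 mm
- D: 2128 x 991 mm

B

Ratios (long/short): A ≈ 1.979; B ≈ 2.218; C ≈ 2.426; D ≈ 2.147.
root-5 ≈ 2.236; option B is nearest (Δ 0.018).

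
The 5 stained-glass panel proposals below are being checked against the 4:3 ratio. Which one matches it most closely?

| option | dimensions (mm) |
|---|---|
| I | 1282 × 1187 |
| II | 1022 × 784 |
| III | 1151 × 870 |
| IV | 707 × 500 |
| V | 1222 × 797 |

III

Target 4:3 ≈ 1.333.
I: 1.080 (Δ0.253)  II: 1.304 (Δ0.029)  III: 1.323 (Δ0.010)  IV: 1.414 (Δ0.081)  V: 1.533 (Δ0.200)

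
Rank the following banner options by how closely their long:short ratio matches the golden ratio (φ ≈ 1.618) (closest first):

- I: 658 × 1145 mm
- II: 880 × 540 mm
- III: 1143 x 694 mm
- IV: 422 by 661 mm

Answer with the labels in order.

Ratios: I = 1145 / 658 ≈ 1.740; II = 880 / 540 ≈ 1.630; III = 1143 / 694 ≈ 1.647; IV = 661 / 422 ≈ 1.566.
|Δ from 1.618|: I 0.122; II 0.012; III 0.029; IV 0.052.

II, III, IV, I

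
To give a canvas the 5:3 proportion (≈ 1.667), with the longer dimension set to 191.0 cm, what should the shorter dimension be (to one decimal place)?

114.6 cm

5:3 ≈ 1.66667.
Shorter side = 191.0 ÷ 1.66667 ≈ 114.600 → 114.6 cm.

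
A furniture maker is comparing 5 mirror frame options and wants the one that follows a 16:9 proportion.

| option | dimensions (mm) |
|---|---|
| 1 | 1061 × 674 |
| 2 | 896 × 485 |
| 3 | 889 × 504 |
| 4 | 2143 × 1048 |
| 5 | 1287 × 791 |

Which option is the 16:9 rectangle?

Target 16:9 ≈ 1.778.
1: 1.574 (Δ0.204)  2: 1.847 (Δ0.069)  3: 1.764 (Δ0.014)  4: 2.045 (Δ0.267)  5: 1.627 (Δ0.151)

3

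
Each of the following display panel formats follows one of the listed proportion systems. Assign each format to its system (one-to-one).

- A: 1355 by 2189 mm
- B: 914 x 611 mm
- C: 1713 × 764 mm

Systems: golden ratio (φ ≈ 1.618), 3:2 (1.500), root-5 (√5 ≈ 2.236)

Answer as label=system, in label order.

Ratios: A ≈ 1.615; B ≈ 1.496; C ≈ 2.242.
Targets: golden ratio ≈ 1.618; 3:2 ≈ 1.500; root-5 ≈ 2.236.

A=golden ratio, B=3:2, C=root-5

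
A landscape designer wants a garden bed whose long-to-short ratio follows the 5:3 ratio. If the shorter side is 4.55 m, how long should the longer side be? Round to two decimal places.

5:3 ≈ 1.66667.
Longer side = 4.55 × 1.66667 ≈ 7.5833 → 7.58 m.

7.58 m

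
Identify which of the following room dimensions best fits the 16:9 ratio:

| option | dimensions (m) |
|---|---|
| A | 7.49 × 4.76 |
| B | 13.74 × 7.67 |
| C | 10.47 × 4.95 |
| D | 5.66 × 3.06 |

B

Target 16:9 ≈ 1.778.
A: 1.574 (Δ0.204)  B: 1.791 (Δ0.013)  C: 2.115 (Δ0.337)  D: 1.850 (Δ0.072)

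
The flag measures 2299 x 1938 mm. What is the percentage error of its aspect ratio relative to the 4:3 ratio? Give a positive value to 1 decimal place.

11.0%

Ratio = 2299 / 1938 ≈ 1.1863.
Ideal 4:3 ≈ 1.3333. |1.1863 − 1.3333| / 1.3333 ≈ 11.03% → 11.0%.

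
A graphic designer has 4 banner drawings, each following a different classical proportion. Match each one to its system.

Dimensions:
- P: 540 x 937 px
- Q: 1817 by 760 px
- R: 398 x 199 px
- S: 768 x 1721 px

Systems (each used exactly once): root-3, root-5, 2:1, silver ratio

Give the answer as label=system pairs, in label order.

Ratios: P ≈ 1.735; Q ≈ 2.391; R ≈ 2.000; S ≈ 2.241.
Targets: root-3 ≈ 1.732; root-5 ≈ 2.236; 2:1 ≈ 2.000; silver ratio ≈ 2.414.

P=root-3, Q=silver ratio, R=2:1, S=root-5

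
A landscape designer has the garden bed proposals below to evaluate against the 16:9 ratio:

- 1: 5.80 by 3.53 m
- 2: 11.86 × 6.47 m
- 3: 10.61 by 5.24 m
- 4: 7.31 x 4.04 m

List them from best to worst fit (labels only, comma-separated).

Ratios: 1 = 5.80 / 3.53 ≈ 1.643; 2 = 11.86 / 6.47 ≈ 1.833; 3 = 10.61 / 5.24 ≈ 2.025; 4 = 7.31 / 4.04 ≈ 1.809.
|Δ from 1.778|: 1 0.135; 2 0.055; 3 0.247; 4 0.031.

4, 2, 1, 3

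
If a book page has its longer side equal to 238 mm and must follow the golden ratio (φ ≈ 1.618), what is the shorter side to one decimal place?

147.1 mm

golden ratio ≈ 1.61803.
Shorter side = 238 ÷ 1.61803 ≈ 147.092 → 147.1 mm.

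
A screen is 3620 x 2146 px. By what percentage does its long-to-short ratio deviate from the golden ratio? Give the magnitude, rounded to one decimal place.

Ratio = 3620 / 2146 ≈ 1.6869.
Ideal golden ratio ≈ 1.6180. |1.6869 − 1.6180| / 1.6180 ≈ 4.26% → 4.3%.

4.3%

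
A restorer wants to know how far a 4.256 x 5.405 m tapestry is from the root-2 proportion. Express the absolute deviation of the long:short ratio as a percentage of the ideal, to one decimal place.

Ratio = 5.405 / 4.256 ≈ 1.2700.
Ideal root-2 ≈ 1.4142. |1.2700 − 1.4142| / 1.4142 ≈ 10.20% → 10.2%.

10.2%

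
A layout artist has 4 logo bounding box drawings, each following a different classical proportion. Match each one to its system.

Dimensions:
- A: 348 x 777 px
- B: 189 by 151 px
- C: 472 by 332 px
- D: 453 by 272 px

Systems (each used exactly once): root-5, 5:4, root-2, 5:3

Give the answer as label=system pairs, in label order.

A=root-5, B=5:4, C=root-2, D=5:3

A = 777/348 ≈ 2.233 → root-5 (2.236)
B = 189/151 ≈ 1.252 → 5:4 (1.250)
C = 472/332 ≈ 1.422 → root-2 (1.414)
D = 453/272 ≈ 1.665 → 5:3 (1.667)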